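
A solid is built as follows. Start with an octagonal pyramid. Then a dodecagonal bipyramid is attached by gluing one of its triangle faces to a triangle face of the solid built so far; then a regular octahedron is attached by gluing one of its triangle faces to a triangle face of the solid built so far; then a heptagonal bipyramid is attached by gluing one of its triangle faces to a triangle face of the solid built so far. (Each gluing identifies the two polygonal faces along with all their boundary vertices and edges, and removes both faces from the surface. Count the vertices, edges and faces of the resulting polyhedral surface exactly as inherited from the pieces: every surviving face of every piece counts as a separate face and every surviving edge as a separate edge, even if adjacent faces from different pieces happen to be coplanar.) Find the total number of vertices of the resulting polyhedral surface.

29

An octagonal pyramid: V=9, E=16, F=9.
Attach a dodecagonal bipyramid (V=14, E=36, F=24) along a 3-gon: merge 3 vertices and 3 edges, delete both glued faces → V=20, E=49, F=31.
Attach a regular octahedron (V=6, E=12, F=8) along a 3-gon: merge 3 vertices and 3 edges, delete both glued faces → V=23, E=58, F=37.
Attach a heptagonal bipyramid (V=9, E=21, F=14) along a 3-gon: merge 3 vertices and 3 edges, delete both glued faces → V=29, E=76, F=49.
Check: V − E + F = 29 − 76 + 49 = 2.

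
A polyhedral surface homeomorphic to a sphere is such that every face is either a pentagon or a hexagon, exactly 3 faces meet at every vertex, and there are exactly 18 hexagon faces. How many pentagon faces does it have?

12

Let x be the number of pentagons; then F = 18 + x.
Edge–face incidences: 2E = 6·18 + 5·x = 108 + 5x.
Every vertex has degree 3, so 3V = 2E.
Euler: V − E + F = 2 ⇒ (2E)/3 − E + (18 + x) = 2.
Multiply by 6: 2·(2E) − 3·(2E) + 6·(18 + x) = 12, i.e. 108 + 6x − (108 + 5x) = 12.
Collecting terms: x = 12.
Then 2E = 108 + 5·12 = 168, so E = 84, V = 2E/3 = 56, F = 18 + 12 = 30.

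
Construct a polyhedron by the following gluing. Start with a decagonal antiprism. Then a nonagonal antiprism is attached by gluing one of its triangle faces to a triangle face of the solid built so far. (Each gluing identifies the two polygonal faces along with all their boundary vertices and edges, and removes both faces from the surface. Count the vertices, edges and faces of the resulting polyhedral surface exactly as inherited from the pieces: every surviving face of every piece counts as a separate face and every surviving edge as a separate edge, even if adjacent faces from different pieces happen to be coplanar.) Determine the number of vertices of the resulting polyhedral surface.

A decagonal antiprism: V=20, E=40, F=22.
Attach a nonagonal antiprism (V=18, E=36, F=20) along a 3-gon: merge 3 vertices and 3 edges, delete both glued faces → V=35, E=73, F=40.
Check: V − E + F = 35 − 73 + 40 = 2.

35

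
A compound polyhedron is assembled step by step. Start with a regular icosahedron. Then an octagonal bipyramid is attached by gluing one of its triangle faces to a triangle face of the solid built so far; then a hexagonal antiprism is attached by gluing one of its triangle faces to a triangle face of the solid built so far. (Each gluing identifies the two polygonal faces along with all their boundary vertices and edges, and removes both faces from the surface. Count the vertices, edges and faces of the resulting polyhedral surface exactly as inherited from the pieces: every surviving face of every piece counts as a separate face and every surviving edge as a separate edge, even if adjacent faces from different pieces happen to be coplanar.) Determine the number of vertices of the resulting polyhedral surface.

28

A regular icosahedron: V=12, E=30, F=20.
Attach an octagonal bipyramid (V=10, E=24, F=16) along a 3-gon: merge 3 vertices and 3 edges, delete both glued faces → V=19, E=51, F=34.
Attach a hexagonal antiprism (V=12, E=24, F=14) along a 3-gon: merge 3 vertices and 3 edges, delete both glued faces → V=28, E=72, F=46.
Check: V − E + F = 28 − 72 + 46 = 2.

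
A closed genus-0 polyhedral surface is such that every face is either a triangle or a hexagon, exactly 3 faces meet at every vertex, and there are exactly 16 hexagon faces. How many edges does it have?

54

Let x be the number of triangles; then F = 16 + x.
Edge–face incidences: 2E = 6·16 + 3·x = 96 + 3x.
Every vertex has degree 3, so 3V = 2E.
Euler: V − E + F = 2 ⇒ (2E)/3 − E + (16 + x) = 2.
Multiply by 6: 2·(2E) − 3·(2E) + 6·(16 + x) = 12, i.e. 96 + 6x − (96 + 3x) = 12.
Collecting terms: 3x = 12, so x = 4.
Then 2E = 96 + 3·4 = 108, so E = 54, V = 2E/3 = 36, F = 16 + 4 = 20.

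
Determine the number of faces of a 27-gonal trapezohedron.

54

The n-trapezohedron (dual of the n-antiprism) has V = 2·27 + 2 = 56, E = 4·27 = 108, F = 2·27 = 54.
Check: V − E + F = 56 − 108 + 54 = 2.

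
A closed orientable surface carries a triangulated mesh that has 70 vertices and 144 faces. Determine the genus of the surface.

Every face is a triangle, so 2E = 3·144 = 432, giving E = 216.
χ = V − E + F = 70 − 216 + 144 = -2.
For a closed orientable surface χ = 2 − 2g, so g = (2 − (-2))/2 = 2.

2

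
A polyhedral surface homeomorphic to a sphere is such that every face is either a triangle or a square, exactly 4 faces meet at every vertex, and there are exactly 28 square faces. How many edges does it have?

68

Let x be the number of triangles; then F = 28 + x.
Edge–face incidences: 2E = 4·28 + 3·x = 112 + 3x.
Every vertex has degree 4, so 4V = 2E.
Euler: V − E + F = 2 ⇒ (2E)/4 − E + (28 + x) = 2.
Multiply by 8: 2·(2E) − 4·(2E) + 8·(28 + x) = 16, i.e. 224 + 8x − 2·(112 + 3x) = 16.
Collecting terms: 2x = 16, so x = 8.
Then 2E = 112 + 3·8 = 136, so E = 68, V = 2E/4 = 34, F = 28 + 8 = 36.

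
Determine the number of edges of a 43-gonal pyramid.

A pyramid on an n-gon base has one n-gon and n triangles: V = 43 + 1 = 44, E = 2·43 = 86, F = 43 + 1 = 44.
Check: V − E + F = 44 − 86 + 44 = 2.

86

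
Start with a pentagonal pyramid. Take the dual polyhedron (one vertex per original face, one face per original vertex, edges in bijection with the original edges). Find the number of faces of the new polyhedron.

The base solid has V = 6, E = 10, F = 6.
The dual swaps V and F and preserves E: V′ = F = 6, E′ = E = 10, F′ = V = 6.

6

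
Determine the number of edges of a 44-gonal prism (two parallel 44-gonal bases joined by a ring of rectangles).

A prism on an n-gon has two n-gon bases and n rectangular sides: V = 2·44 = 88, E = 3·44 = 132, F = 44 + 2 = 46.

132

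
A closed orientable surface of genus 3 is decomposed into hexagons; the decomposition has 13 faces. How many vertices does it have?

χ = 2 − 2·3 = -4, and every face is a hexagon so 6F = 2E.
E = 6·13/2 = 39. Then V = -4 + E − F = -4 + 39 − 13 = 22.

22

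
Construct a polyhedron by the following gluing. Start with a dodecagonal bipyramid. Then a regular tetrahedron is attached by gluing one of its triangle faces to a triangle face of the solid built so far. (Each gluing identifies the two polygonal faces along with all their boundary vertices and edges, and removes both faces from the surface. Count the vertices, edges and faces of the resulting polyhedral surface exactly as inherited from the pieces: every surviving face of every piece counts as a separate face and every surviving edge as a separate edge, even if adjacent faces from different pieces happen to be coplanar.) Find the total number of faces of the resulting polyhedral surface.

A dodecagonal bipyramid: V=14, E=36, F=24.
Attach a regular tetrahedron (V=4, E=6, F=4) along a 3-gon: merge 3 vertices and 3 edges, delete both glued faces → V=15, E=39, F=26.
Check: V − E + F = 15 − 39 + 26 = 2.

26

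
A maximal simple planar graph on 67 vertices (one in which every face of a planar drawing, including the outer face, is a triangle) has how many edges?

In a plane triangulation 3F = 2E and V − E + F = 2, so E = 3V − 6 = 3·67 − 6 = 195.

195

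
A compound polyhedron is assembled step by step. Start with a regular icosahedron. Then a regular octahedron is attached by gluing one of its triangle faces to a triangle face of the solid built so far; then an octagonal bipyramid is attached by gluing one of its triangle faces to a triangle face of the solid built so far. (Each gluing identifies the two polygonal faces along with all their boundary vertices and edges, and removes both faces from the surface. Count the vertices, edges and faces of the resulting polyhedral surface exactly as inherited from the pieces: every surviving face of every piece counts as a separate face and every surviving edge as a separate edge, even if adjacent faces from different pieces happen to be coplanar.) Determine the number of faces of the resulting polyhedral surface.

A regular icosahedron: V=12, E=30, F=20.
Attach a regular octahedron (V=6, E=12, F=8) along a 3-gon: merge 3 vertices and 3 edges, delete both glued faces → V=15, E=39, F=26.
Attach an octagonal bipyramid (V=10, E=24, F=16) along a 3-gon: merge 3 vertices and 3 edges, delete both glued faces → V=22, E=60, F=40.
Check: V − E + F = 22 − 60 + 40 = 2.

40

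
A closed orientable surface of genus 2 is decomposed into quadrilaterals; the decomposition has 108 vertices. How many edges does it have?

χ = 2 − 2·2 = -2, and every face is a square so 4F = 2E.
V − E + F = -2 with E = 4F/2 gives 108 − (4/2 − 1)·F = -2, so F = 110 and E = 220.

220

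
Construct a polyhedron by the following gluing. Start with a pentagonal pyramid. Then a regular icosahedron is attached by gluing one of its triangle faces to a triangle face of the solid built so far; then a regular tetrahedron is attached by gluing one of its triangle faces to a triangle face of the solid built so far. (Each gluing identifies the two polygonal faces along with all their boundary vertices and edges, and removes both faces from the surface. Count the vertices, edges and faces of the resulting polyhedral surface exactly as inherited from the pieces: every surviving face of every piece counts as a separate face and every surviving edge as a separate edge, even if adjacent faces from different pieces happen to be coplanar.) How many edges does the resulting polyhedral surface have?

A pentagonal pyramid: V=6, E=10, F=6.
Attach a regular icosahedron (V=12, E=30, F=20) along a 3-gon: merge 3 vertices and 3 edges, delete both glued faces → V=15, E=37, F=24.
Attach a regular tetrahedron (V=4, E=6, F=4) along a 3-gon: merge 3 vertices and 3 edges, delete both glued faces → V=16, E=40, F=26.
Check: V − E + F = 16 − 40 + 26 = 2.

40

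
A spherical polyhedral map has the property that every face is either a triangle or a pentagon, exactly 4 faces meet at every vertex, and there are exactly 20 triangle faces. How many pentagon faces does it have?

12

Let x be the number of pentagons; then F = 20 + x.
Edge–face incidences: 2E = 3·20 + 5·x = 60 + 5x.
Every vertex has degree 4, so 4V = 2E.
Euler: V − E + F = 2 ⇒ (2E)/4 − E + (20 + x) = 2.
Multiply by 8: 2·(2E) − 4·(2E) + 8·(20 + x) = 16, i.e. 160 + 8x − 2·(60 + 5x) = 16.
Collecting terms: −2x + 40 = 16, so −2x = −24, so x = 12.
Then 2E = 60 + 5·12 = 120, so E = 60, V = 2E/4 = 30, F = 20 + 12 = 32.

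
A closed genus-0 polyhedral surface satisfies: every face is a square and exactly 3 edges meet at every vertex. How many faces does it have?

6

Each face has 4 edges and each edge borders two faces, so 2E = 4F.
Each vertex has degree 3, so 3V = 2E and hence V = 4F/3.
Euler: V − E + F = 2 ⇒ (4F/3) − (4F/2) + F = 2.
Multiply by 6: (8 − 12 + 6)F = 12, i.e. 2F = 12.
So F = 6, E = 4·6/2 = 12, V = 4·6/3 = 8.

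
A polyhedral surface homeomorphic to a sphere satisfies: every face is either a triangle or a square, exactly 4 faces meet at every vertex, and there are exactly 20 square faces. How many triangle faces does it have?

Let x be the number of triangles; then F = 20 + x.
Edge–face incidences: 2E = 4·20 + 3·x = 80 + 3x.
Every vertex has degree 4, so 4V = 2E.
Euler: V − E + F = 2 ⇒ (2E)/4 − E + (20 + x) = 2.
Multiply by 8: 2·(2E) − 4·(2E) + 8·(20 + x) = 16, i.e. 160 + 8x − 2·(80 + 3x) = 16.
Collecting terms: 2x = 16, so x = 8.
Then 2E = 80 + 3·8 = 104, so E = 52, V = 2E/4 = 26, F = 20 + 8 = 28.

8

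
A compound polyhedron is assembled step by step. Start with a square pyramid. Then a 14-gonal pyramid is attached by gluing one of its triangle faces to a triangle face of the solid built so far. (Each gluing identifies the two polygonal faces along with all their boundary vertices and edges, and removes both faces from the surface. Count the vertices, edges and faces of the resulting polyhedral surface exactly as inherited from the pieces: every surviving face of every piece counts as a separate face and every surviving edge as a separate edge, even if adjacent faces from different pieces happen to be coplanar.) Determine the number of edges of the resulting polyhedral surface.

33

A square pyramid: V=5, E=8, F=5.
Attach a 14-gonal pyramid (V=15, E=28, F=15) along a 3-gon: merge 3 vertices and 3 edges, delete both glued faces → V=17, E=33, F=18.
Check: V − E + F = 17 − 33 + 18 = 2.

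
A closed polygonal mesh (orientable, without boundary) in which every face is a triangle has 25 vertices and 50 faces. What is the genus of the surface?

Every face is a triangle, so 2E = 3·50 = 150, giving E = 75.
χ = V − E + F = 25 − 75 + 50 = 0.
For a closed orientable surface χ = 2 − 2g, so g = (2 − (0))/2 = 1.

1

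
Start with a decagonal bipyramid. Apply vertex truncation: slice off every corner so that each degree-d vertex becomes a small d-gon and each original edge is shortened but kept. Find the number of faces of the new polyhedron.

32

The base solid has V = 12, E = 30, F = 20.
Truncation replaces each original edge-end by a new vertex, so V′ = 2E = 60.
Each original edge survives, and each old vertex of degree d contributes d new edges; summing degrees gives Σd = 2E, so E′ = E + 2E = 3E = 90.
Each original face survives and each original vertex becomes one new face: F′ = F + V = 32.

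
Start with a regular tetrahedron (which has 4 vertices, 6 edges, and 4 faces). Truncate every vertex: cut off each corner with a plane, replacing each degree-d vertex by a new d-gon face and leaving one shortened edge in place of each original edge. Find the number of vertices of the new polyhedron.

Truncation replaces each original edge-end by a new vertex, so V′ = 2E = 12.
Each original edge survives, and each old vertex of degree d contributes d new edges; summing degrees gives Σd = 2E, so E′ = E + 2E = 3E = 18.
Each original face survives and each original vertex becomes one new face: F′ = F + V = 8.

12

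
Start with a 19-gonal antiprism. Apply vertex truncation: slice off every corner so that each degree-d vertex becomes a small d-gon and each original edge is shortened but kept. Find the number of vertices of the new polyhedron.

The base solid has V = 38, E = 76, F = 40.
Truncation replaces each original edge-end by a new vertex, so V′ = 2E = 152.
Each original edge survives, and each old vertex of degree d contributes d new edges; summing degrees gives Σd = 2E, so E′ = E + 2E = 3E = 228.
Each original face survives and each original vertex becomes one new face: F′ = F + V = 78.

152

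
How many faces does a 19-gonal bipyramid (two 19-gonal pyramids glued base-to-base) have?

38

A bipyramid over an n-gon has 2n triangular faces and n + 2 vertices: V = 19 + 2 = 21, E = 3·19 = 57, F = 2·19 = 38.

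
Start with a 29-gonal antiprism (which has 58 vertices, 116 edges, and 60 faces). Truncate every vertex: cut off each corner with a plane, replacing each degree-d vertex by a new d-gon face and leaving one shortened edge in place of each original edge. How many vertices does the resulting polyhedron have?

232

Truncation replaces each original edge-end by a new vertex, so V′ = 2E = 232.
Each original edge survives, and each old vertex of degree d contributes d new edges; summing degrees gives Σd = 2E, so E′ = E + 2E = 3E = 348.
Each original face survives and each original vertex becomes one new face: F′ = F + V = 118.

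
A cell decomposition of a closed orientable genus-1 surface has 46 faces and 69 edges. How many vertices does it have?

23

For a closed orientable surface of genus 1, χ = 2 − 2·1 = 0.
V = 0 + E − F = 0 + 69 − 46 = 23.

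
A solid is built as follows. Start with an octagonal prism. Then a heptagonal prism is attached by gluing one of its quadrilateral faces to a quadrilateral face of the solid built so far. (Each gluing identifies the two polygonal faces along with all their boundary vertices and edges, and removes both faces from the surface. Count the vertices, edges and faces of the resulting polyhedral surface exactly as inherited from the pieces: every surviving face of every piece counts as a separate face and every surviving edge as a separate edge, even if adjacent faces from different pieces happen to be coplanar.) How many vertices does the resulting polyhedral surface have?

26

An octagonal prism: V=16, E=24, F=10.
Attach a heptagonal prism (V=14, E=21, F=9) along a 4-gon: merge 4 vertices and 4 edges, delete both glued faces → V=26, E=41, F=17.
Check: V − E + F = 26 − 41 + 17 = 2.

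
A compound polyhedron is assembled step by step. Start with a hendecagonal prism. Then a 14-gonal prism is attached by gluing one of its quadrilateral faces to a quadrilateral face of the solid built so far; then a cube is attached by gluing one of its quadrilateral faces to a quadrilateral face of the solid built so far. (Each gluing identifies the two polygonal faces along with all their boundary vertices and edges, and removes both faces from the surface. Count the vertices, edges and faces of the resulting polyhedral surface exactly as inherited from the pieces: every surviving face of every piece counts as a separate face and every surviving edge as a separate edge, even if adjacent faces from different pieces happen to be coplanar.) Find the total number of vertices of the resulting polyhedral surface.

50

A hendecagonal prism: V=22, E=33, F=13.
Attach a 14-gonal prism (V=28, E=42, F=16) along a 4-gon: merge 4 vertices and 4 edges, delete both glued faces → V=46, E=71, F=27.
Attach a cube (V=8, E=12, F=6) along a 4-gon: merge 4 vertices and 4 edges, delete both glued faces → V=50, E=79, F=31.
Check: V − E + F = 50 − 79 + 31 = 2.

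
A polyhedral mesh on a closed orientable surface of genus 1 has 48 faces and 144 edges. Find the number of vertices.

96

For a closed orientable surface of genus 1, χ = 2 − 2·1 = 0.
V = 0 + E − F = 0 + 144 − 48 = 96.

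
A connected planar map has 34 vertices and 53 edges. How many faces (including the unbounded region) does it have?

21

Euler's formula for a connected plane graph: V − E + F = 2, so F = 2 − 34 + 53 = 21.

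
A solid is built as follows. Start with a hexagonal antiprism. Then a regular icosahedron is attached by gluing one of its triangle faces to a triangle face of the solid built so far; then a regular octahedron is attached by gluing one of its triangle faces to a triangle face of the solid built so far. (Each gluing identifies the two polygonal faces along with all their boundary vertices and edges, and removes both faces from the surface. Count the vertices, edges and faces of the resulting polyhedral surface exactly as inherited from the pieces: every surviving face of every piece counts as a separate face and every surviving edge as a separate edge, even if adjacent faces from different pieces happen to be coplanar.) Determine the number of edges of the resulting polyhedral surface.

A hexagonal antiprism: V=12, E=24, F=14.
Attach a regular icosahedron (V=12, E=30, F=20) along a 3-gon: merge 3 vertices and 3 edges, delete both glued faces → V=21, E=51, F=32.
Attach a regular octahedron (V=6, E=12, F=8) along a 3-gon: merge 3 vertices and 3 edges, delete both glued faces → V=24, E=60, F=38.
Check: V − E + F = 24 − 60 + 38 = 2.

60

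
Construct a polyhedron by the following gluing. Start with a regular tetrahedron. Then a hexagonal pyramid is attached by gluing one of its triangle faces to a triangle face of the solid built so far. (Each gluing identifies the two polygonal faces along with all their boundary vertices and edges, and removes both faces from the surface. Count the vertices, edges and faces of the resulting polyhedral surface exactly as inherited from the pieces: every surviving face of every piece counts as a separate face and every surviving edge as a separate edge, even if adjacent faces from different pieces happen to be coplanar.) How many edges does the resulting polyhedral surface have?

A regular tetrahedron: V=4, E=6, F=4.
Attach a hexagonal pyramid (V=7, E=12, F=7) along a 3-gon: merge 3 vertices and 3 edges, delete both glued faces → V=8, E=15, F=9.
Check: V − E + F = 8 − 15 + 9 = 2.

15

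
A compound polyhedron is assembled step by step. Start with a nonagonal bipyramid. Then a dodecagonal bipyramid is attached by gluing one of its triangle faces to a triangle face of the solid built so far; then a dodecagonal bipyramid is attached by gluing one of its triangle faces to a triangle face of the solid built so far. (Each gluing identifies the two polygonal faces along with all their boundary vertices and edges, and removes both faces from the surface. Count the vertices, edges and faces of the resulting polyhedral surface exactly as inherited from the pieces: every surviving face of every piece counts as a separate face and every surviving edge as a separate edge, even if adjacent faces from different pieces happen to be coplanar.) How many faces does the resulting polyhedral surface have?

62

A nonagonal bipyramid: V=11, E=27, F=18.
Attach a dodecagonal bipyramid (V=14, E=36, F=24) along a 3-gon: merge 3 vertices and 3 edges, delete both glued faces → V=22, E=60, F=40.
Attach a dodecagonal bipyramid (V=14, E=36, F=24) along a 3-gon: merge 3 vertices and 3 edges, delete both glued faces → V=33, E=93, F=62.
Check: V − E + F = 33 − 93 + 62 = 2.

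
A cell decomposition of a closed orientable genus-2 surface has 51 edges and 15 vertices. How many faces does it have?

For a closed orientable surface of genus 2, χ = 2 − 2·2 = -2.
F = -2 − V + E = -2 − 15 + 51 = 34.

34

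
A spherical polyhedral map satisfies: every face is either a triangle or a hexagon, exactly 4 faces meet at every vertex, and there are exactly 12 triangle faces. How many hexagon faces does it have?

Let x be the number of hexagons; then F = 12 + x.
Edge–face incidences: 2E = 3·12 + 6·x = 36 + 6x.
Every vertex has degree 4, so 4V = 2E.
Euler: V − E + F = 2 ⇒ (2E)/4 − E + (12 + x) = 2.
Multiply by 8: 2·(2E) − 4·(2E) + 8·(12 + x) = 16, i.e. 96 + 8x − 2·(36 + 6x) = 16.
Collecting terms: −4x + 24 = 16, so −4x = −8, so x = 2.
Then 2E = 36 + 6·2 = 48, so E = 24, V = 2E/4 = 12, F = 12 + 2 = 14.

2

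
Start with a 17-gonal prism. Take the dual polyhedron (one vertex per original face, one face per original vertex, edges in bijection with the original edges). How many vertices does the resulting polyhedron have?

19

The base solid has V = 34, E = 51, F = 19.
The dual swaps V and F and preserves E: V′ = F = 19, E′ = E = 51, F′ = V = 34.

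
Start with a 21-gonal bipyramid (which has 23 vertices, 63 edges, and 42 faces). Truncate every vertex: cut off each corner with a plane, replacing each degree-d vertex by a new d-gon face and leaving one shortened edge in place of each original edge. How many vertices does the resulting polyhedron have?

126

Truncation replaces each original edge-end by a new vertex, so V′ = 2E = 126.
Each original edge survives, and each old vertex of degree d contributes d new edges; summing degrees gives Σd = 2E, so E′ = E + 2E = 3E = 189.
Each original face survives and each original vertex becomes one new face: F′ = F + V = 65.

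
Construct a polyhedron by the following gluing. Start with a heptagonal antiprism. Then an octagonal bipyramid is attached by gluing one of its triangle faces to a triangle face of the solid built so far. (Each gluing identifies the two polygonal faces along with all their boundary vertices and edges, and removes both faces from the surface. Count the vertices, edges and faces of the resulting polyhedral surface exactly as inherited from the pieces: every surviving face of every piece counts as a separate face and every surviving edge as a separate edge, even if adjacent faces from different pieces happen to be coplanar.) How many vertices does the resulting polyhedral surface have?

A heptagonal antiprism: V=14, E=28, F=16.
Attach an octagonal bipyramid (V=10, E=24, F=16) along a 3-gon: merge 3 vertices and 3 edges, delete both glued faces → V=21, E=49, F=30.
Check: V − E + F = 21 − 49 + 30 = 2.

21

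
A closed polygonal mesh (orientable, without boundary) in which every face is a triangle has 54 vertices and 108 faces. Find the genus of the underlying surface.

1

Every face is a triangle, so 2E = 3·108 = 324, giving E = 162.
χ = V − E + F = 54 − 162 + 108 = 0.
For a closed orientable surface χ = 2 − 2g, so g = (2 − (0))/2 = 1.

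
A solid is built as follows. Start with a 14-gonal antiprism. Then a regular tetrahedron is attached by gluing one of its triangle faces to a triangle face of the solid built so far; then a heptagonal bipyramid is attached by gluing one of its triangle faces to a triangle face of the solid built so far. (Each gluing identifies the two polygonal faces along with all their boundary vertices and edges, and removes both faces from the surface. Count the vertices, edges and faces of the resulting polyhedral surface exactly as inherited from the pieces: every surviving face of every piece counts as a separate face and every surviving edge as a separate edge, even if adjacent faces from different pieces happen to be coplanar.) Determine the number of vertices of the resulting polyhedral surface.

35

A 14-gonal antiprism: V=28, E=56, F=30.
Attach a regular tetrahedron (V=4, E=6, F=4) along a 3-gon: merge 3 vertices and 3 edges, delete both glued faces → V=29, E=59, F=32.
Attach a heptagonal bipyramid (V=9, E=21, F=14) along a 3-gon: merge 3 vertices and 3 edges, delete both glued faces → V=35, E=77, F=44.
Check: V − E + F = 35 − 77 + 44 = 2.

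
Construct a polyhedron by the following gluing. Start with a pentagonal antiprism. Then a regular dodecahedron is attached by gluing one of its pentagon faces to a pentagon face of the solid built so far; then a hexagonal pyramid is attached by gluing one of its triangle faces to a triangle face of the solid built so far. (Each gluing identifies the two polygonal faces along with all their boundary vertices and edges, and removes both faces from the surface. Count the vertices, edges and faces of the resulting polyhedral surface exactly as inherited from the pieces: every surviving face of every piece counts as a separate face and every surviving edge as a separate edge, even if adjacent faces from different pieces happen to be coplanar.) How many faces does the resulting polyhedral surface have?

A pentagonal antiprism: V=10, E=20, F=12.
Attach a regular dodecahedron (V=20, E=30, F=12) along a 5-gon: merge 5 vertices and 5 edges, delete both glued faces → V=25, E=45, F=22.
Attach a hexagonal pyramid (V=7, E=12, F=7) along a 3-gon: merge 3 vertices and 3 edges, delete both glued faces → V=29, E=54, F=27.
Check: V − E + F = 29 − 54 + 27 = 2.

27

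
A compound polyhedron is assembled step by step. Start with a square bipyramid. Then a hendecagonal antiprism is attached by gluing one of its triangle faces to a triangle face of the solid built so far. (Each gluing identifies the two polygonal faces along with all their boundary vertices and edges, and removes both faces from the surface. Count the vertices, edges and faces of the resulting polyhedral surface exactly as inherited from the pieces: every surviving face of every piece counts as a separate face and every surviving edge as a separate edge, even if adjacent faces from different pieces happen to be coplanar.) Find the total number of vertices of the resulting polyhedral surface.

A square bipyramid: V=6, E=12, F=8.
Attach a hendecagonal antiprism (V=22, E=44, F=24) along a 3-gon: merge 3 vertices and 3 edges, delete both glued faces → V=25, E=53, F=30.
Check: V − E + F = 25 − 53 + 30 = 2.

25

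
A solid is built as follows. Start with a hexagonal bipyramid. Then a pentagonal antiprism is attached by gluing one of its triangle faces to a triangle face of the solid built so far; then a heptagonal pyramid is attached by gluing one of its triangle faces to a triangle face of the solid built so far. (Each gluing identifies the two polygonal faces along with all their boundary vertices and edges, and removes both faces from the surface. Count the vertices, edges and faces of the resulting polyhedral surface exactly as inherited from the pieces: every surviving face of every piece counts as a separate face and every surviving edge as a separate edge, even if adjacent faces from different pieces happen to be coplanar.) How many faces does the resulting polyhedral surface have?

A hexagonal bipyramid: V=8, E=18, F=12.
Attach a pentagonal antiprism (V=10, E=20, F=12) along a 3-gon: merge 3 vertices and 3 edges, delete both glued faces → V=15, E=35, F=22.
Attach a heptagonal pyramid (V=8, E=14, F=8) along a 3-gon: merge 3 vertices and 3 edges, delete both glued faces → V=20, E=46, F=28.
Check: V − E + F = 20 − 46 + 28 = 2.

28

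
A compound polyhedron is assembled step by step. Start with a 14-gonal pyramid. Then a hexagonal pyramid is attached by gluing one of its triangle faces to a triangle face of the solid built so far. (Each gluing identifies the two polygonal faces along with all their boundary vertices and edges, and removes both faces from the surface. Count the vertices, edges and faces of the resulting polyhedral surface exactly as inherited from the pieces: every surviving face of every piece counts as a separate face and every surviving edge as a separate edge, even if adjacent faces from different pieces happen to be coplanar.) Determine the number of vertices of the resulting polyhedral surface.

A 14-gonal pyramid: V=15, E=28, F=15.
Attach a hexagonal pyramid (V=7, E=12, F=7) along a 3-gon: merge 3 vertices and 3 edges, delete both glued faces → V=19, E=37, F=20.
Check: V − E + F = 19 − 37 + 20 = 2.

19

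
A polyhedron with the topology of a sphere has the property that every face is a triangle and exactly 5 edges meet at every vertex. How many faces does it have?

Each face has 3 edges and each edge borders two faces, so 2E = 3F.
Each vertex has degree 5, so 5V = 2E and hence V = 3F/5.
Euler: V − E + F = 2 ⇒ (3F/5) − (3F/2) + F = 2.
Multiply by 10: (6 − 15 + 10)F = 20, i.e. 1F = 20.
So F = 20, E = 3·20/2 = 30, V = 3·20/5 = 12.

20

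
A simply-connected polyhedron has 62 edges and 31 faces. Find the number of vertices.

33

Here V − E + F = 2.
V = 2 + E − F = 2 + 62 − 31 = 33.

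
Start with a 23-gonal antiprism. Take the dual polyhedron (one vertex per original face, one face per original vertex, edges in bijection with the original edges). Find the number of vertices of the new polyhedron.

The base solid has V = 46, E = 92, F = 48.
The dual swaps V and F and preserves E: V′ = F = 48, E′ = E = 92, F′ = V = 46.

48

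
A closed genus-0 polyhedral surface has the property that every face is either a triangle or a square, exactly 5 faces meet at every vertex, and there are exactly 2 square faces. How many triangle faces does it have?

Let x be the number of triangles; then F = 2 + x.
Edge–face incidences: 2E = 4·2 + 3·x = 8 + 3x.
Every vertex has degree 5, so 5V = 2E.
Euler: V − E + F = 2 ⇒ (2E)/5 − E + (2 + x) = 2.
Multiply by 10: 2·(2E) − 5·(2E) + 10·(2 + x) = 20, i.e. 20 + 10x − 3·(8 + 3x) = 20.
Collecting terms: x − 4 = 20, so x = 24.
Then 2E = 8 + 3·24 = 80, so E = 40, V = 2E/5 = 16, F = 2 + 24 = 26.

24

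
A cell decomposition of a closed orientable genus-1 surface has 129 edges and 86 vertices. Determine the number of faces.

For a closed orientable surface of genus 1, χ = 2 − 2·1 = 0.
F = 0 − V + E = 0 − 86 + 129 = 43.

43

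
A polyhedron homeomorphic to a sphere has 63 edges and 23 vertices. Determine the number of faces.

Here V − E + F = 2.
F = 2 − V + E = 2 − 23 + 63 = 42.

42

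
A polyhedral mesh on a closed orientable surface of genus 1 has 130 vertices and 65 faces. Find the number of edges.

195

For a closed orientable surface of genus 1, χ = 2 − 2·1 = 0.
E = V + F − (0) = 130 + 65 − (0) = 195.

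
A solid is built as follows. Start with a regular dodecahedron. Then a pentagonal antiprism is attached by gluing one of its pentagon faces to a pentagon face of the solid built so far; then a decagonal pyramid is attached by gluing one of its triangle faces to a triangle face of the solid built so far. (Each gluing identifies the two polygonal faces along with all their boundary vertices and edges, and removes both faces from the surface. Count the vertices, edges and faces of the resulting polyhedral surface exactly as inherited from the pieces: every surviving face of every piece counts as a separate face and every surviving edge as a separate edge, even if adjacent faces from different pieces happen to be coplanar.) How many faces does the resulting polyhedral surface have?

A regular dodecahedron: V=20, E=30, F=12.
Attach a pentagonal antiprism (V=10, E=20, F=12) along a 5-gon: merge 5 vertices and 5 edges, delete both glued faces → V=25, E=45, F=22.
Attach a decagonal pyramid (V=11, E=20, F=11) along a 3-gon: merge 3 vertices and 3 edges, delete both glued faces → V=33, E=62, F=31.
Check: V − E + F = 33 − 62 + 31 = 2.

31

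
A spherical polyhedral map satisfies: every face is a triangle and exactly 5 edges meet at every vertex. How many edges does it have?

30

Each face has 3 edges and each edge borders two faces, so 2E = 3F.
Each vertex has degree 5, so 5V = 2E and hence V = 3F/5.
Euler: V − E + F = 2 ⇒ (3F/5) − (3F/2) + F = 2.
Multiply by 10: (6 − 15 + 10)F = 20, i.e. 1F = 20.
So F = 20, E = 3·20/2 = 30, V = 3·20/5 = 12.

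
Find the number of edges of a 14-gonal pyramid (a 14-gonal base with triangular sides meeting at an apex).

A pyramid on an n-gon base has one n-gon and n triangles: V = 14 + 1 = 15, E = 2·14 = 28, F = 14 + 1 = 15.

28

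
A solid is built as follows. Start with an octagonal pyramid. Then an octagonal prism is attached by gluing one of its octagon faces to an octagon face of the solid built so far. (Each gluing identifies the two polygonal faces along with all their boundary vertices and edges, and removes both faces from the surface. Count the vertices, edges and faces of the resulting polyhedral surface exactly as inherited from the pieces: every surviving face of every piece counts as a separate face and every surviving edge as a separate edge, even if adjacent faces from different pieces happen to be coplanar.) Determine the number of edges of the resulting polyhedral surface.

32

An octagonal pyramid: V=9, E=16, F=9.
Attach an octagonal prism (V=16, E=24, F=10) along an 8-gon: merge 8 vertices and 8 edges, delete both glued faces → V=17, E=32, F=17.
Check: V − E + F = 17 − 32 + 17 = 2.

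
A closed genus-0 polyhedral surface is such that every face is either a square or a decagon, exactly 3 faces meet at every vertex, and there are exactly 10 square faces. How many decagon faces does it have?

Let x be the number of decagons; then F = 10 + x.
Edge–face incidences: 2E = 4·10 + 10·x = 40 + 10x.
Every vertex has degree 3, so 3V = 2E.
Euler: V − E + F = 2 ⇒ (2E)/3 − E + (10 + x) = 2.
Multiply by 6: 2·(2E) − 3·(2E) + 6·(10 + x) = 12, i.e. 60 + 6x − (40 + 10x) = 12.
Collecting terms: −4x + 20 = 12, so −4x = −8, so x = 2.
Then 2E = 40 + 10·2 = 60, so E = 30, V = 2E/3 = 20, F = 10 + 2 = 12.

2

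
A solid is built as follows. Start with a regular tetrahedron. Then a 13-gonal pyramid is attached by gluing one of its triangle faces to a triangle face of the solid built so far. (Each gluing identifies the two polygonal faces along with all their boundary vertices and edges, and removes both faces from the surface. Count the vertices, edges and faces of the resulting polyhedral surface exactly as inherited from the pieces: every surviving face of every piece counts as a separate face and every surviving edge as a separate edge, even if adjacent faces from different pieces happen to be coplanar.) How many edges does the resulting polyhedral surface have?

29

A regular tetrahedron: V=4, E=6, F=4.
Attach a 13-gonal pyramid (V=14, E=26, F=14) along a 3-gon: merge 3 vertices and 3 edges, delete both glued faces → V=15, E=29, F=16.
Check: V − E + F = 15 − 29 + 16 = 2.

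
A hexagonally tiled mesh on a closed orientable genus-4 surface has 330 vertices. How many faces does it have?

168

χ = 2 − 2·4 = -6, and every face is a hexagon so 6F = 2E.
V − E + F = -6 with E = 6F/2 gives 330 − (6/2 − 1)·F = -6, so F = 168 and E = 504.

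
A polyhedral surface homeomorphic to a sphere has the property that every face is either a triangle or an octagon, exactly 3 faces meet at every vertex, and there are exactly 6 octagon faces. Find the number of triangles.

Let x be the number of triangles; then F = 6 + x.
Edge–face incidences: 2E = 8·6 + 3·x = 48 + 3x.
Every vertex has degree 3, so 3V = 2E.
Euler: V − E + F = 2 ⇒ (2E)/3 − E + (6 + x) = 2.
Multiply by 6: 2·(2E) − 3·(2E) + 6·(6 + x) = 12, i.e. 36 + 6x − (48 + 3x) = 12.
Collecting terms: 3x − 12 = 12, so 3x = 24, so x = 8.
Then 2E = 48 + 3·8 = 72, so E = 36, V = 2E/3 = 24, F = 6 + 8 = 14.

8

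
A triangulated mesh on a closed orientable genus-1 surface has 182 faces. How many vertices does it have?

χ = 2 − 2·1 = 0, and every face is a triangle so 3F = 2E.
E = 3·182/2 = 273. Then V = 0 + E − F = 0 + 273 − 182 = 91.

91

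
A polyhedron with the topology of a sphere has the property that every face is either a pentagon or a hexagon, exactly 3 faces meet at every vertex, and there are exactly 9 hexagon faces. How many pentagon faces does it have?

Let x be the number of pentagons; then F = 9 + x.
Edge–face incidences: 2E = 6·9 + 5·x = 54 + 5x.
Every vertex has degree 3, so 3V = 2E.
Euler: V − E + F = 2 ⇒ (2E)/3 − E + (9 + x) = 2.
Multiply by 6: 2·(2E) − 3·(2E) + 6·(9 + x) = 12, i.e. 54 + 6x − (54 + 5x) = 12.
Collecting terms: x = 12.
Then 2E = 54 + 5·12 = 114, so E = 57, V = 2E/3 = 38, F = 9 + 12 = 21.

12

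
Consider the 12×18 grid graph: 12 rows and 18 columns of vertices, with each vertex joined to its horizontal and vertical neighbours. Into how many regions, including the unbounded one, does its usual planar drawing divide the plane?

188

The grid has V = 12·18 = 216 vertices and E = 12·17 + 18·11 = 402 edges.
F = 2 − V + E = 2 − 216 + 402 = 188.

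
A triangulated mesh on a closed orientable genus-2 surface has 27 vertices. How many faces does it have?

χ = 2 − 2·2 = -2, and every face is a triangle so 3F = 2E.
V − E + F = -2 with E = 3F/2 gives 27 − (3/2 − 1)·F = -2, so F = 58 and E = 87.

58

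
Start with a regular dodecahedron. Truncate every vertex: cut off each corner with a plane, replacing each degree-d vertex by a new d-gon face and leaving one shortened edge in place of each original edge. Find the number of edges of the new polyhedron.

90

The base solid has V = 20, E = 30, F = 12.
Truncation replaces each original edge-end by a new vertex, so V′ = 2E = 60.
Each original edge survives, and each old vertex of degree d contributes d new edges; summing degrees gives Σd = 2E, so E′ = E + 2E = 3E = 90.
Each original face survives and each original vertex becomes one new face: F′ = F + V = 32.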